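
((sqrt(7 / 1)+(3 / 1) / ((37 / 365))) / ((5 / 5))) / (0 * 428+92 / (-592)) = -4380 / 23 -148 * sqrt(7) / 23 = -207.46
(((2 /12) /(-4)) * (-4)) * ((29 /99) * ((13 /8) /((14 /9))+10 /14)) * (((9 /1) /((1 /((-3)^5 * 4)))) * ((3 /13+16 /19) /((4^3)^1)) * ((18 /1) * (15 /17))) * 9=-148994897175 /82770688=-1800.09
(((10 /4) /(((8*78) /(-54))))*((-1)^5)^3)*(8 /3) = 15 /26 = 0.58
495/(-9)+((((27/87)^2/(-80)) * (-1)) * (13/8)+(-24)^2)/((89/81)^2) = 1799602122173/4263399040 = 422.11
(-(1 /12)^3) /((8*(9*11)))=-1 /1368576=-0.00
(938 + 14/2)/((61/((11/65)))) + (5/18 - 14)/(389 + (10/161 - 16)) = 2216142355/857339262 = 2.58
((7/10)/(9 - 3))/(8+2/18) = 21/1460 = 0.01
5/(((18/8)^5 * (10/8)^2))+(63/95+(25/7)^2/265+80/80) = 25738982561/14568274035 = 1.77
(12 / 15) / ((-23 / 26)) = -104 / 115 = -0.90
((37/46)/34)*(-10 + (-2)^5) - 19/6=-4880/1173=-4.16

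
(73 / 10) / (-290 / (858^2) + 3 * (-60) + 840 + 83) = 13434993 / 1367423905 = 0.01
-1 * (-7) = 7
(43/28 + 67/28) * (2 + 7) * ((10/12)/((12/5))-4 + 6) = 9295/112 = 82.99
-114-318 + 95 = -337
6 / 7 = 0.86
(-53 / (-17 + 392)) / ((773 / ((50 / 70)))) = -0.00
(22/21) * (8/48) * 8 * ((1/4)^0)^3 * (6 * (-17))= -2992/21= -142.48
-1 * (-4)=4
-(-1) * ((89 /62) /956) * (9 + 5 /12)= 10057 /711264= 0.01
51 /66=17 /22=0.77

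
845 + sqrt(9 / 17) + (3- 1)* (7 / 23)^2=3* sqrt(17) / 17 + 447103 / 529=845.91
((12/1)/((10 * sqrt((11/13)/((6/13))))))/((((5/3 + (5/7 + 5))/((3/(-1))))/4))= -1512 * sqrt(66)/8525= -1.44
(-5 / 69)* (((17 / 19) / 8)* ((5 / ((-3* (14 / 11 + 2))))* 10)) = 23375 / 566352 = 0.04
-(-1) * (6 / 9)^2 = 4 / 9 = 0.44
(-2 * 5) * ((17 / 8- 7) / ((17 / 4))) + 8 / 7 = 1501 / 119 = 12.61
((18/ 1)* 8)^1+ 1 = 145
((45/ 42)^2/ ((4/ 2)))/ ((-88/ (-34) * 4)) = 0.06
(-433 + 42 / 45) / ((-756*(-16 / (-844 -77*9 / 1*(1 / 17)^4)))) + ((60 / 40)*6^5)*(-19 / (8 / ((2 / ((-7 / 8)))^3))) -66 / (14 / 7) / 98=245663644588798753 / 742548461760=330838.53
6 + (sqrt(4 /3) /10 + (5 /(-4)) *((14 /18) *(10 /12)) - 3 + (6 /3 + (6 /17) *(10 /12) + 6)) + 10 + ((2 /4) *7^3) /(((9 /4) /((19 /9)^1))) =sqrt(3) /15 + 1998275 /11016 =181.51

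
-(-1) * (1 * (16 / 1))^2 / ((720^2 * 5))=1 / 10125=0.00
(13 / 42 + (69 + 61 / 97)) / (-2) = -284929 / 8148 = -34.97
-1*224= -224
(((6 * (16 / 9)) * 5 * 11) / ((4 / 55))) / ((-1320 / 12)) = -220 / 3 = -73.33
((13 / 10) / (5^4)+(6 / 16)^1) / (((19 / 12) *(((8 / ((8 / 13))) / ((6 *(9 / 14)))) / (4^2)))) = 6108696 / 5403125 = 1.13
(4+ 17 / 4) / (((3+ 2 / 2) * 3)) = 11 / 16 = 0.69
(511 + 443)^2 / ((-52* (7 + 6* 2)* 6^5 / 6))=-2809 / 3952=-0.71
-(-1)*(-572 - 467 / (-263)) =-570.22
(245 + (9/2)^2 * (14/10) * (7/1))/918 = 0.48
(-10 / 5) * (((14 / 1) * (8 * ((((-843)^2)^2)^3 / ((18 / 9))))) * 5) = -72130496649235239929943440511061216560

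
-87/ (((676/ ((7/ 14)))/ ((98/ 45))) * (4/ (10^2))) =-3.50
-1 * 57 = -57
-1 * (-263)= 263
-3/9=-1/3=-0.33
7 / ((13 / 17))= 119 / 13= 9.15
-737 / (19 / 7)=-5159 / 19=-271.53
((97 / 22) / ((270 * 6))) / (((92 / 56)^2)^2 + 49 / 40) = 465794 / 1456342173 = 0.00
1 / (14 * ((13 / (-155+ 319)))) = 82 / 91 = 0.90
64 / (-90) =-32 / 45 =-0.71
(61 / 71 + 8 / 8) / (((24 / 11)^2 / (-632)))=-105149 / 426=-246.83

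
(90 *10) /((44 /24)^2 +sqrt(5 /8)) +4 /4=3934231 /13831 - 291600 *sqrt(10) /13831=217.78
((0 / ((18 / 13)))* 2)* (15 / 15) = 0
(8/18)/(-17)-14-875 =-136021/153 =-889.03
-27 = -27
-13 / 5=-2.60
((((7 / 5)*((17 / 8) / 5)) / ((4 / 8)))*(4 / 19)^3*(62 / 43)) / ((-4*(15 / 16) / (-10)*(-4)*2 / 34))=-4013632 / 22120275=-0.18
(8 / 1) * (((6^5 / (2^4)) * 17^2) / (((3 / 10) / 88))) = 329598720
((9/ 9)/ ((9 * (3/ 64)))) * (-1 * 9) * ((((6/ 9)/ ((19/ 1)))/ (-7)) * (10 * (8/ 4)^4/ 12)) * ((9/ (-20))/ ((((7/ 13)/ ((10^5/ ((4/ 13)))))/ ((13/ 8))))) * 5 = -8788000000/ 2793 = -3146437.52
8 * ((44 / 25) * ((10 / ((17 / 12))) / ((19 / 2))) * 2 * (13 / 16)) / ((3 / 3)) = 27456 / 1615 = 17.00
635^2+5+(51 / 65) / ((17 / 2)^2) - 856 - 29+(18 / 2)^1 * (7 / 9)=444598972 / 1105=402352.01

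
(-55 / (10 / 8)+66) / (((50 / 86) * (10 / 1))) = 473 / 125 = 3.78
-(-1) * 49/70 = 7/10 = 0.70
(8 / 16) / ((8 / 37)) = 37 / 16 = 2.31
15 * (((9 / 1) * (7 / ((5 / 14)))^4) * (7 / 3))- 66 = 5810911158 / 125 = 46487289.26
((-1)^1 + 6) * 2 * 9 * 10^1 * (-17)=-15300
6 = 6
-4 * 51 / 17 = -12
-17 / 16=-1.06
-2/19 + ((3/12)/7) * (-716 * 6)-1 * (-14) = -18558/133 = -139.53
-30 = -30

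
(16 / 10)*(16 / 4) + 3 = 47 / 5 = 9.40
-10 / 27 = -0.37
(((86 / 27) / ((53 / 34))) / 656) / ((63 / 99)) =8041 / 1642788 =0.00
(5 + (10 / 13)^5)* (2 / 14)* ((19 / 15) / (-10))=-354027 / 3712930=-0.10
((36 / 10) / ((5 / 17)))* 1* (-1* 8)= -2448 / 25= -97.92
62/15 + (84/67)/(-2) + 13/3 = 7.84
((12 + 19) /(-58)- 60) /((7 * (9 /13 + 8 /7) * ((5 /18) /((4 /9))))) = -182572 /24215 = -7.54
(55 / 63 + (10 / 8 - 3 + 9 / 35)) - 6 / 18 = -1201 / 1260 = -0.95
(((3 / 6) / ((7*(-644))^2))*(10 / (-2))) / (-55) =1 / 447085408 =0.00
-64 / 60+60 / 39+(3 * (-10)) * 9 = -52558 / 195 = -269.53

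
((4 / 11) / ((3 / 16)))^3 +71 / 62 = 18804455 / 2228094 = 8.44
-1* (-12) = 12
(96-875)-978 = -1757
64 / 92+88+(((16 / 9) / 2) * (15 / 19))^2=6664760 / 74727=89.19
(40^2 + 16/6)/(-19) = -4808/57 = -84.35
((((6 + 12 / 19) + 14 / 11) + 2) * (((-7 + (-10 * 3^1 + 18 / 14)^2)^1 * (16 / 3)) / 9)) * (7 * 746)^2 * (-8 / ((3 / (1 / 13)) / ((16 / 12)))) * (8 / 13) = -21001712121610240 / 953667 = -22022060238.65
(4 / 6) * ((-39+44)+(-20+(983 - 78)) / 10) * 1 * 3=187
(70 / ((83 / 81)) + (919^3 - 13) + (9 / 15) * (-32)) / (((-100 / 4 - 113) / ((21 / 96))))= -187893365317 / 152720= -1230312.76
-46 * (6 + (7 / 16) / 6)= -279.35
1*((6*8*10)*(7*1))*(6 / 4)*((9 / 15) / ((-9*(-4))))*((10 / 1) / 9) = 280 / 3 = 93.33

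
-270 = -270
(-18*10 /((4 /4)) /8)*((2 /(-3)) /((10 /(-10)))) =-15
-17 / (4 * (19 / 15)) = -255 / 76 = -3.36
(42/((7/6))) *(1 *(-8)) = -288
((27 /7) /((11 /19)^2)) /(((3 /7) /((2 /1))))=6498 /121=53.70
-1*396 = -396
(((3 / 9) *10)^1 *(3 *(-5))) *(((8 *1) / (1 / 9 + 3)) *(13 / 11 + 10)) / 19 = -110700 / 1463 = -75.67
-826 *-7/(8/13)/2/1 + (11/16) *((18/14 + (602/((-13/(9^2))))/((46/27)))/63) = 136953543/29302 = 4673.86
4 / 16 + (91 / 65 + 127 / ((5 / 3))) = 1557 / 20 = 77.85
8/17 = 0.47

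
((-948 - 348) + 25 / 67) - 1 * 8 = -87343 / 67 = -1303.63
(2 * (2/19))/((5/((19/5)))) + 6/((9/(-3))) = -46/25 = -1.84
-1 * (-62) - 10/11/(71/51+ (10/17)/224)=5376374/87637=61.35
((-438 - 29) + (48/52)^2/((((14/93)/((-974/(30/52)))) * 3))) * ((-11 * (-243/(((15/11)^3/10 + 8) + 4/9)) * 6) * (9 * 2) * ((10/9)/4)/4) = -159631556762997/18963217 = -8417957.61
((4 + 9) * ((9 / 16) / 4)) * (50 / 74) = 2925 / 2368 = 1.24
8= 8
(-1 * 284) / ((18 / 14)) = -1988 / 9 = -220.89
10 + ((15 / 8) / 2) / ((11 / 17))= 2015 / 176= 11.45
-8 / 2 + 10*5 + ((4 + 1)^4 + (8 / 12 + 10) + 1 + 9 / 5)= 684.47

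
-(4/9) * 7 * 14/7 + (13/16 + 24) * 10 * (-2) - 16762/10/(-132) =-242438/495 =-489.77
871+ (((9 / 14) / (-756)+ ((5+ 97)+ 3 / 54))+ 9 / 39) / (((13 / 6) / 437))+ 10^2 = 2146553789 / 99372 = 21601.19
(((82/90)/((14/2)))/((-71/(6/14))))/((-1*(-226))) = -0.00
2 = 2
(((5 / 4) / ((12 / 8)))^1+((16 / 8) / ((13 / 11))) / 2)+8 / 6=235 / 78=3.01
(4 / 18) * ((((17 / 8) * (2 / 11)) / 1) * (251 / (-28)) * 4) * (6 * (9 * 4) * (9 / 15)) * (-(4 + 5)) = 1382508 / 385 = 3590.93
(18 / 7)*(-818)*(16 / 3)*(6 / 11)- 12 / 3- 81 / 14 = -6128.85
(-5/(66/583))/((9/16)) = -2120/27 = -78.52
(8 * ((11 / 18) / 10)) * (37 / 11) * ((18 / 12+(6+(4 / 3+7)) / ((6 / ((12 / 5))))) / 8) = 8029 / 5400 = 1.49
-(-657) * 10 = 6570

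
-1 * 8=-8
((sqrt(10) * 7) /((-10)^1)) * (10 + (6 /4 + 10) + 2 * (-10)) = -21 * sqrt(10) /20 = -3.32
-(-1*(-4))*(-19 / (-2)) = -38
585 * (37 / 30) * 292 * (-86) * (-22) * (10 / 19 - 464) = -3510096045456 / 19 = -184741897129.26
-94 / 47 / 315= -0.01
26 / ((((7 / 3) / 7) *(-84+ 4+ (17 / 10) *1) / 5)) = -1300 / 261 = -4.98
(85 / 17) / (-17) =-5 / 17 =-0.29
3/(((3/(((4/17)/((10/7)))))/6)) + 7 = 679/85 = 7.99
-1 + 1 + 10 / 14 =5 / 7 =0.71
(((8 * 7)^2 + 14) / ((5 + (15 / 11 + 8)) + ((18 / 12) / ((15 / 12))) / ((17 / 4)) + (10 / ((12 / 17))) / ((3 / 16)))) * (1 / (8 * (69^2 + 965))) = 1893375 / 2483598512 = 0.00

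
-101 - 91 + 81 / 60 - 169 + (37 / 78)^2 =-2733427 / 7605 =-359.42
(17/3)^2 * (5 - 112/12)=-139.15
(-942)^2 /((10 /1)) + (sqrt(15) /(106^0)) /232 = sqrt(15) /232 + 443682 /5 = 88736.42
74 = 74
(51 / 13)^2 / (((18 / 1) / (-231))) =-66759 / 338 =-197.51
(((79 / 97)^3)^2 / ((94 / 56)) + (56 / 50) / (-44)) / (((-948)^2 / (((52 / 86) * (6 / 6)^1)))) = 2307825892507863 / 23113918760815910871800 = 0.00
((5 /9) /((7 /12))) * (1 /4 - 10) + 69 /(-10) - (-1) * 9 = -503 /70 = -7.19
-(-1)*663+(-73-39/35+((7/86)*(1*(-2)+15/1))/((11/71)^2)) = 230533651/364210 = 632.97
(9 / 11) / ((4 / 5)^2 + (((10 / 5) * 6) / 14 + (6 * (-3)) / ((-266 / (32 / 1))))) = 29925 / 133958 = 0.22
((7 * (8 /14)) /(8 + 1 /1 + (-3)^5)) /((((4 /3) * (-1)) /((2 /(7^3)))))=1 /13377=0.00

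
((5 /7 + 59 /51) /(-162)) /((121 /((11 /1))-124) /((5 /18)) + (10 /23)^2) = 0.00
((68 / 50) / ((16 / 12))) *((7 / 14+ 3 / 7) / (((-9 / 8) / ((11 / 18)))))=-2431 / 4725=-0.51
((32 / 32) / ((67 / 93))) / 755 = 93 / 50585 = 0.00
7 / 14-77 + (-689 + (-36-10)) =-1623 / 2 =-811.50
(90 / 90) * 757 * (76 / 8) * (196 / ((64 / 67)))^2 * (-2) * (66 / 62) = -5115701384871 / 7936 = -644619630.15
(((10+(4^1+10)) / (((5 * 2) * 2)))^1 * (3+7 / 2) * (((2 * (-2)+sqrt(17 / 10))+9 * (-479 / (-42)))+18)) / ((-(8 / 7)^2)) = -445809 / 640 - 1911 * sqrt(170) / 3200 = -704.36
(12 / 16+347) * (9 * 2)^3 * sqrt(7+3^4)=4056156 * sqrt(22)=19025058.03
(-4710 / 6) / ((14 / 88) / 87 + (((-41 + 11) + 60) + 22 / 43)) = -129214140 / 5022637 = -25.73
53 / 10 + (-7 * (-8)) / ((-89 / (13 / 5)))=3261 / 890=3.66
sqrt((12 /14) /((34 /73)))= sqrt(26061) /119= 1.36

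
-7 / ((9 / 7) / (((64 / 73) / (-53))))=3136 / 34821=0.09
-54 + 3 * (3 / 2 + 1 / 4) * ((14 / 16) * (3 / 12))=-6765 / 128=-52.85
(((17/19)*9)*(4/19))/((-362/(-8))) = 2448/65341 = 0.04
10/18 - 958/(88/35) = -150665/396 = -380.47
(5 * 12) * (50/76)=750/19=39.47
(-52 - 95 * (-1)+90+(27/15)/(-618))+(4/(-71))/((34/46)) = 165248549/1243210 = 132.92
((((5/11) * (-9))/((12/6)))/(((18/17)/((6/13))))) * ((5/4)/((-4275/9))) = 51/21736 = 0.00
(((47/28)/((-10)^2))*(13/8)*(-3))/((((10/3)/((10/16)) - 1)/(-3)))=1269/22400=0.06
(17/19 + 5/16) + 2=975/304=3.21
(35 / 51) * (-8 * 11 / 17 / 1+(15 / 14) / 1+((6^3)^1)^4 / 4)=647592740075 / 1734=373467554.83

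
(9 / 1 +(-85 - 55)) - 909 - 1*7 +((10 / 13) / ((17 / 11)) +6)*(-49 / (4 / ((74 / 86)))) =-10600508 / 9503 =-1115.49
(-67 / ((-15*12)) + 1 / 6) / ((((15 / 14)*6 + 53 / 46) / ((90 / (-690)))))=-679 / 73230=-0.01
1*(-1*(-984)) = 984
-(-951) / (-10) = -95.10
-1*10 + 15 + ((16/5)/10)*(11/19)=2463/475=5.19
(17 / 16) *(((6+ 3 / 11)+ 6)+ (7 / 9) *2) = 23273 / 1584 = 14.69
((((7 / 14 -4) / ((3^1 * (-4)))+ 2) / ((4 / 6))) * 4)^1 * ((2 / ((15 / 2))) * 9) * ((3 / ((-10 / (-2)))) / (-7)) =-99 / 35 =-2.83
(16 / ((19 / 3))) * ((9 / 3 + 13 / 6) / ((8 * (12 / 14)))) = 217 / 114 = 1.90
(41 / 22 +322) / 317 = 7125 / 6974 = 1.02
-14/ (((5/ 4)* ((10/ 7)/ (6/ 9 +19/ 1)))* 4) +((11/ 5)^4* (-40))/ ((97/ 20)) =-1685963/ 7275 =-231.75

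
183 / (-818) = -183 / 818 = -0.22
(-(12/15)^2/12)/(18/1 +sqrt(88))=-6/1475 +2*sqrt(22)/4425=-0.00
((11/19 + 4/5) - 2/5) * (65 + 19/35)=213342/3325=64.16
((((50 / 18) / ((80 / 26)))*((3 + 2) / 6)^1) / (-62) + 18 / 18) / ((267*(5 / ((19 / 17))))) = 502721 / 607862880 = 0.00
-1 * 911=-911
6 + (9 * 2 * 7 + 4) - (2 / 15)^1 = 2038 / 15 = 135.87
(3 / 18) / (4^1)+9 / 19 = 235 / 456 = 0.52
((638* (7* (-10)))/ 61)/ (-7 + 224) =-6380/ 1891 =-3.37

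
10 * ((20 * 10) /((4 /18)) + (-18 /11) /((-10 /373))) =105714 /11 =9610.36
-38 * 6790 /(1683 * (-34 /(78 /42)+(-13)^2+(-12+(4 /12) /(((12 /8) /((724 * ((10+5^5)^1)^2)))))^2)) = -3354260 /54705343228876695596373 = -0.00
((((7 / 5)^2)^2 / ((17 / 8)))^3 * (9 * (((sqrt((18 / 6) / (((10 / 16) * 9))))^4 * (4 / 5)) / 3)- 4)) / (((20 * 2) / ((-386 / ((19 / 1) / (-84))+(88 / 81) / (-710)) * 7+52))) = -7223386387604133389877248 / 1228726036834716796875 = -5878.76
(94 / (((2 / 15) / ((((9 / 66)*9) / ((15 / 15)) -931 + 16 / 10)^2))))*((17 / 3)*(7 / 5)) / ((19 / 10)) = 58302583044993 / 22990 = 2535997522.62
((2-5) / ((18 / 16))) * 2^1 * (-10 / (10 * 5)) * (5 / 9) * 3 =16 / 9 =1.78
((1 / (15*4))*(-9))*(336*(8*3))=-6048 / 5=-1209.60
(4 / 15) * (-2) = -8 / 15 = -0.53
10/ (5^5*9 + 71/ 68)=680/ 1912571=0.00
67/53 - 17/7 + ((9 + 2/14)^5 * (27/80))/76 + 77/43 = 284.33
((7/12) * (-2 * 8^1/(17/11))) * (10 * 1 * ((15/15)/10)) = -308/51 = -6.04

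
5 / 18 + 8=149 / 18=8.28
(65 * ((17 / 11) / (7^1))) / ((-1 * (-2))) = 1105 / 154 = 7.18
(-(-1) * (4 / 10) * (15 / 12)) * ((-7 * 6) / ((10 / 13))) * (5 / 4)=-273 / 8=-34.12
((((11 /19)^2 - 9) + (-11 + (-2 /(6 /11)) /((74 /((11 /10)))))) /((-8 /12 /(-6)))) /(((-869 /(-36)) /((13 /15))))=-1849004937 /290180825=-6.37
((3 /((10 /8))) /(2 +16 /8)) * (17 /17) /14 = 3 /70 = 0.04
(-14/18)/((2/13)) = -91/18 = -5.06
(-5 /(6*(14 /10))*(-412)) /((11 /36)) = 61800 /77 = 802.60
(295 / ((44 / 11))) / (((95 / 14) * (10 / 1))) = 1.09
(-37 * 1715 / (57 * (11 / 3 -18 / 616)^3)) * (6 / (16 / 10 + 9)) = -500589530179200 / 38232703425167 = -13.09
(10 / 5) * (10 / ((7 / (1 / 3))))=20 / 21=0.95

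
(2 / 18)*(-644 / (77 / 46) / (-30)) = 2116 / 1485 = 1.42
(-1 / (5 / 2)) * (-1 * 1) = 0.40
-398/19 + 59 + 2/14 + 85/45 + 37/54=292807/7182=40.77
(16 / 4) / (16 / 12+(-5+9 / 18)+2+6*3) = 24 / 101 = 0.24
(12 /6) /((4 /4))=2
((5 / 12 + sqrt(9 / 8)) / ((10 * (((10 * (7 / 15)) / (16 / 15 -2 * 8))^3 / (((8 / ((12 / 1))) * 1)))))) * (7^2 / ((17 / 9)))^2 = -199148544 * sqrt(2) / 180625 -22127616 / 36125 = -2171.77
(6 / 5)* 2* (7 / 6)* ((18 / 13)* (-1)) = -252 / 65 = -3.88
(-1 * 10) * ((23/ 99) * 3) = -6.97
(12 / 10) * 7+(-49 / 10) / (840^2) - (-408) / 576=1311599 / 144000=9.11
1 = 1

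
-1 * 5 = -5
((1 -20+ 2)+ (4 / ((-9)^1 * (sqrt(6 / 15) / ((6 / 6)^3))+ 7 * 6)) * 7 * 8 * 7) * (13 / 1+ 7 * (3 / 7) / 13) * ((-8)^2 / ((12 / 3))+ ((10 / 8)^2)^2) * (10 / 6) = 49735735 * sqrt(10) / 75036+ 30804690235 / 3601728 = 10648.79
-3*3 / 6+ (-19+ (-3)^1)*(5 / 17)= -271 / 34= -7.97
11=11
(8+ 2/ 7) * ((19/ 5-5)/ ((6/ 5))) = -58/ 7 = -8.29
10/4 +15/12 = 3.75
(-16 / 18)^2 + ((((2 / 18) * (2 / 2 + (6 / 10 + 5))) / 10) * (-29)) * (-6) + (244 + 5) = 531664 / 2025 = 262.55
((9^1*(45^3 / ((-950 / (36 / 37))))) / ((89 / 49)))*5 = -144670050 / 62567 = -2312.24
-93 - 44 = -137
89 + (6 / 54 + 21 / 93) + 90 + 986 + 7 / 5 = 1627598 / 1395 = 1166.74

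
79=79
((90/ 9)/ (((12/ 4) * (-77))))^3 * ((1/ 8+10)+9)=-2125/ 1369599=-0.00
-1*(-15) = 15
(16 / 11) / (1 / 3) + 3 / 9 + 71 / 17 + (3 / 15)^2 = 125011 / 14025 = 8.91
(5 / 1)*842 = 4210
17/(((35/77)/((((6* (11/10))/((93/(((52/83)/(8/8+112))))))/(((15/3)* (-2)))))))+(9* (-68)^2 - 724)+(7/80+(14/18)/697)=149163577402556099/3647736954000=40892.09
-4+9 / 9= -3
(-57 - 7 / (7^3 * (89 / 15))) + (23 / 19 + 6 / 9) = -13703117 / 248577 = -55.13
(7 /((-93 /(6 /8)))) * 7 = -49 /124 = -0.40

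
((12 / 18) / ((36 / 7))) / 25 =7 / 1350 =0.01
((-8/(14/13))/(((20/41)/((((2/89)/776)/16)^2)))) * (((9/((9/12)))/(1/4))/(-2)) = 1599/1335554106880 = 0.00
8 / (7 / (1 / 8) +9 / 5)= 40 / 289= 0.14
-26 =-26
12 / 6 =2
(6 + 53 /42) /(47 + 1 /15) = 1525 /9884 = 0.15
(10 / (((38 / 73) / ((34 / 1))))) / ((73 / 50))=8500 / 19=447.37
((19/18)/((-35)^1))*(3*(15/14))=-19/196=-0.10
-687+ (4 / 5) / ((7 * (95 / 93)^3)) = -20612364447 / 30008125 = -686.89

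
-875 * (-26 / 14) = 1625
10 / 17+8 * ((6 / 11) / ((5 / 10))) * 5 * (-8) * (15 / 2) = -489490 / 187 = -2617.59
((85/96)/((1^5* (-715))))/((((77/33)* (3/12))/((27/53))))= -459/424424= -0.00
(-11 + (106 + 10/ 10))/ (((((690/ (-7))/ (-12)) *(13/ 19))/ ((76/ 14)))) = 138624/ 1495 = 92.73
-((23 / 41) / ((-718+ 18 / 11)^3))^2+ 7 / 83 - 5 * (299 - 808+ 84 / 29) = 2451460406145787143383413898064017 / 968726340310481135792128000000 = 2530.60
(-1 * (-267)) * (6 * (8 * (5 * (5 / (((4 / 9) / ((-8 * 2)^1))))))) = -11534400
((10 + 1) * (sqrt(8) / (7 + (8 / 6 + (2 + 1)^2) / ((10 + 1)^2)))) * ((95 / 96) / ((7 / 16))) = 126445 * sqrt(2) / 18004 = 9.93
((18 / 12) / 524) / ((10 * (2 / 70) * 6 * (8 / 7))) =49 / 33536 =0.00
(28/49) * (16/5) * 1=64/35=1.83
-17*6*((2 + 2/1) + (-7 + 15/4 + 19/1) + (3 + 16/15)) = -24293/10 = -2429.30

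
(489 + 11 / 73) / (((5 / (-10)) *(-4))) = 17854 / 73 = 244.58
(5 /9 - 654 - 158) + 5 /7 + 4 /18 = -51062 /63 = -810.51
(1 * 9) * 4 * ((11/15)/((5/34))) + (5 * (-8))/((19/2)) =83272/475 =175.31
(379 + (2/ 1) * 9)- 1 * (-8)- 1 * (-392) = 797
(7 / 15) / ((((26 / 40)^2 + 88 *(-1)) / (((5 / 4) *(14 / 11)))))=-9800 / 1156023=-0.01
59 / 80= 0.74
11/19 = 0.58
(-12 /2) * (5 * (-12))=360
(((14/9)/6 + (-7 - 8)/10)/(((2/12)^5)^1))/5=-9648/5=-1929.60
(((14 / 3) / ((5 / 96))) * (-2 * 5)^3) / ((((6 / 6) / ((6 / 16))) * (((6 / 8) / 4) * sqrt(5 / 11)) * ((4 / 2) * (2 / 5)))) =-44800 * sqrt(55) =-332245.69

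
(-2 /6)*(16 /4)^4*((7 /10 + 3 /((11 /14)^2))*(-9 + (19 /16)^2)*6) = 13070561 /605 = 21604.23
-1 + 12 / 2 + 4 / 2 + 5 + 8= 20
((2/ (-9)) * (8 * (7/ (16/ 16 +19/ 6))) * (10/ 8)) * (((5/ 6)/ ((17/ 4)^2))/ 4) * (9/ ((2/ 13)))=-728/ 289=-2.52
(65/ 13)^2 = 25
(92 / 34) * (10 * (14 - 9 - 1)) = 1840 / 17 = 108.24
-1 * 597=-597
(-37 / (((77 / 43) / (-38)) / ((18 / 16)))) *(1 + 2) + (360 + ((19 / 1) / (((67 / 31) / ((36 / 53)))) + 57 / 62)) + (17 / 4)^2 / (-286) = 10637484757729 / 3526114592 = 3016.77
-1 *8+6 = -2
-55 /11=-5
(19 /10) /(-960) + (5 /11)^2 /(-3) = -27433 /387200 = -0.07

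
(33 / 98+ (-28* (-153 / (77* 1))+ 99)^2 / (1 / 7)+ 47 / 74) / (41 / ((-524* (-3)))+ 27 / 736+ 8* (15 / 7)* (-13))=-10621292220269664 / 14137016475505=-751.31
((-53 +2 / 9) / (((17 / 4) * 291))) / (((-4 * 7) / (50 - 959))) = -47975 / 34629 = -1.39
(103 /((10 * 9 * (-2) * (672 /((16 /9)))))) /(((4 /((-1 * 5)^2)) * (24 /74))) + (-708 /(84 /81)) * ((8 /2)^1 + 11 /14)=-3267.30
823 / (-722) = -823 / 722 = -1.14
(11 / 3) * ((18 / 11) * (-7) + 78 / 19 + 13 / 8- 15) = -34651 / 456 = -75.99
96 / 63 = 32 / 21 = 1.52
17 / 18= 0.94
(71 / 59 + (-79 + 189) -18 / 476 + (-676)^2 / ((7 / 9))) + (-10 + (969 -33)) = 8264808583 / 14042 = 588577.74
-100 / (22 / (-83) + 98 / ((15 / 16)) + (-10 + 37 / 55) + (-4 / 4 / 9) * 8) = -4108500 / 3864131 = -1.06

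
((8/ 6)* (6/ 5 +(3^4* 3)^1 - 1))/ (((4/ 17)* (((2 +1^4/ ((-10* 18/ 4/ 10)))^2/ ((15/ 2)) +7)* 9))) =186048/ 9017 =20.63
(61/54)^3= 226981/157464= 1.44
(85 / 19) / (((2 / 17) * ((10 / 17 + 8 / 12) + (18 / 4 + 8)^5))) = 1179120 / 9462929537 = 0.00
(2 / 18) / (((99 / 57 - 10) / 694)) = -13186 / 1413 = -9.33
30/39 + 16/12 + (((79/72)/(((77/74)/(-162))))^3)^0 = 121/39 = 3.10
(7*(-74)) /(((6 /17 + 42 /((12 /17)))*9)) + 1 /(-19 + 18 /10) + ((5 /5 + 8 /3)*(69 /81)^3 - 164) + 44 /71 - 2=-3254837093171 /19830425670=-164.13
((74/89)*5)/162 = 185/7209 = 0.03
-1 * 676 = -676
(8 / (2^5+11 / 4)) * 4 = 128 / 139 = 0.92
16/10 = 8/5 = 1.60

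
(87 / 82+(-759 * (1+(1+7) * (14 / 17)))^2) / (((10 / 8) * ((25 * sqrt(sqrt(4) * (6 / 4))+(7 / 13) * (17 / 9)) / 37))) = -4764227154949899 / 8939970829+1990766346889779225 * sqrt(3) / 151979504093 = 22155070.30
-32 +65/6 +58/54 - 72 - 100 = -10373/54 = -192.09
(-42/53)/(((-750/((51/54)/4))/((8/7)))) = 17/59625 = 0.00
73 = 73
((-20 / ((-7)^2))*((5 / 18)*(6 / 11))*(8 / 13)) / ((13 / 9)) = -2400 / 91091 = -0.03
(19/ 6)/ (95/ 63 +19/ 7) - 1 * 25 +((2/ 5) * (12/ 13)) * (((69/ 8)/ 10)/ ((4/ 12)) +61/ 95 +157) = 862319/ 24700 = 34.91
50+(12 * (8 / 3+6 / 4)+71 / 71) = 101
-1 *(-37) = 37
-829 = -829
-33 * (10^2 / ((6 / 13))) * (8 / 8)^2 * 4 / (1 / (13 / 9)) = -371800 / 9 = -41311.11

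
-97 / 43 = -2.26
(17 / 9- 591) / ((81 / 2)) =-10604 / 729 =-14.55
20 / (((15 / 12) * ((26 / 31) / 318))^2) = 1554882624 / 845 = 1840097.78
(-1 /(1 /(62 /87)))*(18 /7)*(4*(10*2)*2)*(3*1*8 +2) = -1547520 /203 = -7623.25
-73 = -73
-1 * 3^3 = -27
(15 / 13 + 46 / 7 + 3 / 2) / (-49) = -1679 / 8918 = -0.19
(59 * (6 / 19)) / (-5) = -354 / 95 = -3.73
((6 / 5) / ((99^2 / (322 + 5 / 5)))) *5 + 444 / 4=363283 / 3267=111.20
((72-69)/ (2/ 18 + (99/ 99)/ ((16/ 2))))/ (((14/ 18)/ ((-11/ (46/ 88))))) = -940896/ 2737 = -343.77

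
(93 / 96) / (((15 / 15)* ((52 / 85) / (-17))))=-44795 / 1664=-26.92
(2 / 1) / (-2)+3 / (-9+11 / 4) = -37 / 25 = -1.48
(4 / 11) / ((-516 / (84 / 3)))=-28 / 1419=-0.02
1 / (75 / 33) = 11 / 25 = 0.44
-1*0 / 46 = 0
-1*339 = -339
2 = 2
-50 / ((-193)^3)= 50 / 7189057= 0.00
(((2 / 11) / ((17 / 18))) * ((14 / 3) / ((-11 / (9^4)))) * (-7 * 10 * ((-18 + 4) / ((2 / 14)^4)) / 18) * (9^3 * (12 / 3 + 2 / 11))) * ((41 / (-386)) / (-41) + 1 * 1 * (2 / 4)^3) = -118983475173771180 / 4367011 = -27245975605.23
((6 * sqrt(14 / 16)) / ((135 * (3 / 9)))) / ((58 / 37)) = 37 * sqrt(14) / 1740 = 0.08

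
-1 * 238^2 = -56644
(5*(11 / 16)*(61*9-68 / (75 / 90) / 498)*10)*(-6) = -37581555 / 332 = -113197.45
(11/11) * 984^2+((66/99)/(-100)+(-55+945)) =145371899/150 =969145.99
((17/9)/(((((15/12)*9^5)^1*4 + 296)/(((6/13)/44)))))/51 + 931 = 708232679155/760722534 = 931.00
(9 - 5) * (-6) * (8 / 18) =-32 / 3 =-10.67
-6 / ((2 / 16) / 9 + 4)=-432 / 289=-1.49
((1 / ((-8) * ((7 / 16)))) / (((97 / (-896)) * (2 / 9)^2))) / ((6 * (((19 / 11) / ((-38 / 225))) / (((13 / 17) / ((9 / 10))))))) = -18304 / 24735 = -0.74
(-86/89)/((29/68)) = -2.27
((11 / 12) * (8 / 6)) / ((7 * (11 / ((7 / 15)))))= 1 / 135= 0.01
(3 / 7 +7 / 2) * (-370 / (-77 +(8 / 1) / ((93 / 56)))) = 946275 / 46991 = 20.14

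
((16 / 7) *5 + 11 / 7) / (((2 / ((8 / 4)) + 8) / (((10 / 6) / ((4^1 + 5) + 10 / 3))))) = 65 / 333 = 0.20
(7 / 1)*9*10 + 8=638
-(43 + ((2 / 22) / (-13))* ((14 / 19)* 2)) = -116803 / 2717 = -42.99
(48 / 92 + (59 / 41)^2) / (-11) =-100235 / 425293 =-0.24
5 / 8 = 0.62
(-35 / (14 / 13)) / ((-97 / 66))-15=690 / 97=7.11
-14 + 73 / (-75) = -1123 / 75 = -14.97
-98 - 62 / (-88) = -4281 / 44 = -97.30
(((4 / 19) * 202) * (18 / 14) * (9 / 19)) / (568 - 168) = 8181 / 126350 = 0.06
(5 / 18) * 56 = 140 / 9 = 15.56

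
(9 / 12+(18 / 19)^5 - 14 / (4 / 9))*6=-891005715 / 4952198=-179.92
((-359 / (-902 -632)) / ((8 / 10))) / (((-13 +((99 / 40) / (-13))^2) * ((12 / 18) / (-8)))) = 56004000 / 206818541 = 0.27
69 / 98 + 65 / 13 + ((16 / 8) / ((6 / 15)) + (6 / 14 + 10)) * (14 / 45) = 5147 / 490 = 10.50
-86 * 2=-172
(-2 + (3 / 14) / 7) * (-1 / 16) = 0.12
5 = 5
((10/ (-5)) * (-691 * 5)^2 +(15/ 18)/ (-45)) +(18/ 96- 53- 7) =-10313615447/ 432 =-23874109.83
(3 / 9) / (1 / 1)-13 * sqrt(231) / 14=1 / 3-13 * sqrt(231) / 14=-13.78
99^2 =9801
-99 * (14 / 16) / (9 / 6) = -231 / 4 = -57.75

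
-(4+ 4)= -8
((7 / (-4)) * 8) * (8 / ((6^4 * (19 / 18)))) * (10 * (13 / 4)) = -455 / 171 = -2.66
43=43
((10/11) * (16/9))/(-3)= -160/297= -0.54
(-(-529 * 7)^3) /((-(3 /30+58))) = -873946814.58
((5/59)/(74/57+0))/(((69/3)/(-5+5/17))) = -11400/853553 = -0.01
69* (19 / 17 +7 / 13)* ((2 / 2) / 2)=57.14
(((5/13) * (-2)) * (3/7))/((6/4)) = -20/91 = -0.22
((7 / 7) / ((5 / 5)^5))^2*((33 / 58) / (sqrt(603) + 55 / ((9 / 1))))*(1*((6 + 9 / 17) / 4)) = -1813185 / 180706192 + 890109*sqrt(67) / 180706192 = 0.03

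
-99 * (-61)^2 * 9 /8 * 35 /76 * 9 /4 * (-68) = 17754025905 /608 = 29200700.50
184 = 184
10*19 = 190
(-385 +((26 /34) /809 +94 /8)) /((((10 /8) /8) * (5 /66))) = -10841517456 /343825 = -31532.08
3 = 3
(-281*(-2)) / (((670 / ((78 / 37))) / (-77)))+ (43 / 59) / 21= -2090509969 / 15357405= -136.12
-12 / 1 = -12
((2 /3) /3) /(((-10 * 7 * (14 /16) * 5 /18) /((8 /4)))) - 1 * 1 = -1257 /1225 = -1.03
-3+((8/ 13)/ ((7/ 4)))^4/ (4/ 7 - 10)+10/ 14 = -739454480/ 323281959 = -2.29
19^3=6859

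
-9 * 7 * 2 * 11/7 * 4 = -792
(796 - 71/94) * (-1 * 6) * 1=-224259/47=-4771.47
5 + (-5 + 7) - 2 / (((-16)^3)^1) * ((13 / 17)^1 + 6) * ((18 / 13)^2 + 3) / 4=164844877 / 23535616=7.00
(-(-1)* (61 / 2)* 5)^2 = 93025 / 4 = 23256.25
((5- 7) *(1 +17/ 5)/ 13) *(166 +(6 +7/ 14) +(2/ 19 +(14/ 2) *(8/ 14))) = -147642/ 1235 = -119.55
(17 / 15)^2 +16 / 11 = 6779 / 2475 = 2.74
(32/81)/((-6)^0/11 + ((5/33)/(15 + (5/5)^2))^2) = 991232/228321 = 4.34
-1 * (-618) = 618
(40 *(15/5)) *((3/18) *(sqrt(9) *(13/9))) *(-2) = -520/3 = -173.33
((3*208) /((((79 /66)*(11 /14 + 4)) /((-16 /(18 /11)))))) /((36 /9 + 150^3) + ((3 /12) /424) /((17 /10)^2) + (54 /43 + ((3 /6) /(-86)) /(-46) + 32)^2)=-5405588638922407936 /17134236079165099837177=-0.00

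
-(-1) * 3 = 3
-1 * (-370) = 370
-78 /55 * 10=-156 /11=-14.18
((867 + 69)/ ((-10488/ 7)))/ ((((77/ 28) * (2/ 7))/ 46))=-7644/ 209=-36.57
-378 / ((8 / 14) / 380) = -251370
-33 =-33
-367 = -367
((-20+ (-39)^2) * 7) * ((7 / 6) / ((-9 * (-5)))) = 73549 / 270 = 272.40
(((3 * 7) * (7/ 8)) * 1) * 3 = 441/ 8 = 55.12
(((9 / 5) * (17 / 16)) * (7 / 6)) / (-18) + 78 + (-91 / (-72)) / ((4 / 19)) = 241573 / 2880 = 83.88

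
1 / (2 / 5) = 5 / 2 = 2.50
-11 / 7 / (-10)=11 / 70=0.16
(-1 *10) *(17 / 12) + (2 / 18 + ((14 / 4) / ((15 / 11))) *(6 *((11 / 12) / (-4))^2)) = -152603 / 11520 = -13.25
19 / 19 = 1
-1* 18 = -18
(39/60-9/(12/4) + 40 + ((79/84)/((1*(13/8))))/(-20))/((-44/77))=-205411/3120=-65.84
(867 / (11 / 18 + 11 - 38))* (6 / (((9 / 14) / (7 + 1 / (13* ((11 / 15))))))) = -147986496 / 67925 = -2178.67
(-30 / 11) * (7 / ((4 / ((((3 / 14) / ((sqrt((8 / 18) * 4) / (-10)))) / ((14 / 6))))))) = 2025 / 616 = 3.29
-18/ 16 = -9/ 8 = -1.12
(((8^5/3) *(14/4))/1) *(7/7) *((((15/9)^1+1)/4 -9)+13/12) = -831488/3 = -277162.67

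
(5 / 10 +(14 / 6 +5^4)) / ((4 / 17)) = 2668.29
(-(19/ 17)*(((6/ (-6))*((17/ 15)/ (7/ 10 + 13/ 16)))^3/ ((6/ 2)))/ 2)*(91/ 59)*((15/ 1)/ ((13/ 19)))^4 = 6411709794560000/ 229635051503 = 27921.30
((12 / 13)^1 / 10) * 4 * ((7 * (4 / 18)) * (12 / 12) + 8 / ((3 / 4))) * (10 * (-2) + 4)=-2816 / 39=-72.21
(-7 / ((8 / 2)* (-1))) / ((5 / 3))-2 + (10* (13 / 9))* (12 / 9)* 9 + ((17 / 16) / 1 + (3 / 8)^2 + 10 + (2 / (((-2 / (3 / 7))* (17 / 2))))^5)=4205781273352597 / 22908995135040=183.59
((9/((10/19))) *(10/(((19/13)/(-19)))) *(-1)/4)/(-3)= -741/4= -185.25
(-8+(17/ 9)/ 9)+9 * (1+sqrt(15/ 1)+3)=2285/ 81+9 * sqrt(15)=63.07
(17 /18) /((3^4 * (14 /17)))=289 /20412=0.01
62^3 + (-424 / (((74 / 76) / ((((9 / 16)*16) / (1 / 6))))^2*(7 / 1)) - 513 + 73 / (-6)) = 2961156335 / 57498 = 51500.16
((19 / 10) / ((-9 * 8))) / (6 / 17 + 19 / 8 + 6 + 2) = -323 / 131310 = -0.00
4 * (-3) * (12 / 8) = -18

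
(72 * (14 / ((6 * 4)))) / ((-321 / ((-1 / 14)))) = 1 / 107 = 0.01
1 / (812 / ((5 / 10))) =1 / 1624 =0.00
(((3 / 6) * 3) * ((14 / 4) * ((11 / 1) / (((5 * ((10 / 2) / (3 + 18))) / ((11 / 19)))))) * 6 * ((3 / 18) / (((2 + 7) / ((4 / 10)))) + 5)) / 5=2004002 / 11875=168.76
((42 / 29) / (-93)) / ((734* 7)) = -1 / 329933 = -0.00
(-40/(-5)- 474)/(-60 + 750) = -0.68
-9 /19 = -0.47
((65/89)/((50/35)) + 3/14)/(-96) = -113/14952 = -0.01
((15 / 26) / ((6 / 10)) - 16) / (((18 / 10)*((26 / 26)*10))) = -391 / 468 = -0.84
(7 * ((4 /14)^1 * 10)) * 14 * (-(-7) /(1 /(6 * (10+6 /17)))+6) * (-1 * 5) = -10491600 /17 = -617152.94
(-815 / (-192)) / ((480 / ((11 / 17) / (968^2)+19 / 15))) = 4484854861 / 400378429440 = 0.01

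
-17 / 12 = -1.42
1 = 1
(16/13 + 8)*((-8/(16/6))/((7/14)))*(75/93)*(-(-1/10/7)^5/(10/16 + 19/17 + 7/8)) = -153/15070416725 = -0.00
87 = 87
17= 17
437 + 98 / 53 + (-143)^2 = 1107056 / 53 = 20887.85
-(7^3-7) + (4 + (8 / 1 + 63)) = -261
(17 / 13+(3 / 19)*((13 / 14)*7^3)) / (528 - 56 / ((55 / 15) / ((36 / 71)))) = 19906909 / 200722080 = 0.10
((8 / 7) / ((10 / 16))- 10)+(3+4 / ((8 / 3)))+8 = 303 / 70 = 4.33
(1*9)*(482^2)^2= 485769968784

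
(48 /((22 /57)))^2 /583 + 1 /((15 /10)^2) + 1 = 17759875 /634887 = 27.97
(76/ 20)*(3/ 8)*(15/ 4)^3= 38475/ 512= 75.15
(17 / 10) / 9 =17 / 90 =0.19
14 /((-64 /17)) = -119 /32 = -3.72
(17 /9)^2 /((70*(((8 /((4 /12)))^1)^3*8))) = 289 /627056640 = 0.00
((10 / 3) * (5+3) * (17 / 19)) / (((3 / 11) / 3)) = 14960 / 57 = 262.46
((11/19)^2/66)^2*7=847/4691556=0.00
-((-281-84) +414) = -49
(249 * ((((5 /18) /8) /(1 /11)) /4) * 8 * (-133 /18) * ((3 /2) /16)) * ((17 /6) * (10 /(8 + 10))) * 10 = -258036625 /124416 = -2073.98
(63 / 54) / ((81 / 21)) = 49 / 162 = 0.30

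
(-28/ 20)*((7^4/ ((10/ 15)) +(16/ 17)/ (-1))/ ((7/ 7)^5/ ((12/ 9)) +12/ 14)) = -11997062/ 3825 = -3136.49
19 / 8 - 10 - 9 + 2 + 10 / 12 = -331 / 24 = -13.79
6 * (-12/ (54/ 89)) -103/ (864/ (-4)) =-25529/ 216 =-118.19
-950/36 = -475/18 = -26.39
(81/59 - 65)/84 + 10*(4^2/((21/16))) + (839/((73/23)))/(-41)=850689613/7416654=114.70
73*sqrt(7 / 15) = 49.87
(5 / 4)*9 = 45 / 4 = 11.25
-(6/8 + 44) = -179/4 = -44.75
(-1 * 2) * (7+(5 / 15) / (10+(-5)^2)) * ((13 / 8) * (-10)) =4784 / 21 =227.81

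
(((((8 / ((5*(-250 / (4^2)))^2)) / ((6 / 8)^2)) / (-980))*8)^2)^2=72057594037927936 / 550395043115713633596897125244140625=0.00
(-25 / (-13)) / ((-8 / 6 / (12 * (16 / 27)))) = -400 / 39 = -10.26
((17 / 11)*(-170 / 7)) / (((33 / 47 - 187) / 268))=9100610 / 168553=53.99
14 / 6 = 7 / 3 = 2.33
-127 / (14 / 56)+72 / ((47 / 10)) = -23156 / 47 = -492.68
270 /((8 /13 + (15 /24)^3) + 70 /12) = 5391360 /133643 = 40.34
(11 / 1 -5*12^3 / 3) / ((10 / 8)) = -11476 / 5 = -2295.20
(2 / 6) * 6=2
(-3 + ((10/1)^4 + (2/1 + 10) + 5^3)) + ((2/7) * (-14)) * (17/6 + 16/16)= 30356/3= 10118.67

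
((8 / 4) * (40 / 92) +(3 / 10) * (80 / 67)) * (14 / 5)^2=370832 / 38525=9.63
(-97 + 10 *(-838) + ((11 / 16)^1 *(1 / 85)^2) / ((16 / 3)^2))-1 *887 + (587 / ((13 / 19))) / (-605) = -435967073267633 / 46550732800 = -9365.42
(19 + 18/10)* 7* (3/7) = 312/5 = 62.40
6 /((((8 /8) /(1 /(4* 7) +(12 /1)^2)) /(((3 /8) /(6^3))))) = 4033 /2688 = 1.50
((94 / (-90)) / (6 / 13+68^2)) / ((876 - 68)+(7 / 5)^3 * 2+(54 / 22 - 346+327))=-12925 / 45607198104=-0.00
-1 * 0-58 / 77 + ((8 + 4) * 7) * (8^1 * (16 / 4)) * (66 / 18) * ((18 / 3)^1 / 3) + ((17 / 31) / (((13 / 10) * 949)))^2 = 221997118280659994 / 11262459501293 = 19711.25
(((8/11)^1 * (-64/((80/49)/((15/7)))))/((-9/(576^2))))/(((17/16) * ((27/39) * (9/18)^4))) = 9160359936/187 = 48985882.01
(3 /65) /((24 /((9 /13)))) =9 /6760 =0.00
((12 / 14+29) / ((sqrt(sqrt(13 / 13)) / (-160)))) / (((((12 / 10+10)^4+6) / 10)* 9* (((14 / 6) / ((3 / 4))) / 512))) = -1216000000 / 21912457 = -55.49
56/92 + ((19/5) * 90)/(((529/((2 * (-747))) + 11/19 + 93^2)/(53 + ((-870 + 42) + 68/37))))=-6260315530886/208934879347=-29.96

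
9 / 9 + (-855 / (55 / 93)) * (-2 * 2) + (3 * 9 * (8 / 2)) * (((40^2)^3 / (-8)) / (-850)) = 12166201591 / 187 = 65059901.56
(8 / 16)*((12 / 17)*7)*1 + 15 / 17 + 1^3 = 74 / 17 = 4.35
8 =8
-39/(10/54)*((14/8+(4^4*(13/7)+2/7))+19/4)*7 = -7108803/10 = -710880.30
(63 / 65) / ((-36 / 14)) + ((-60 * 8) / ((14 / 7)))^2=7487951 / 130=57599.62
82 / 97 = 0.85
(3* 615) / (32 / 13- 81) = -23985 / 1021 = -23.49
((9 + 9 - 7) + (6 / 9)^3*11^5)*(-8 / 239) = -10309640 / 6453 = -1597.65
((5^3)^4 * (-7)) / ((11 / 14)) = -23925781250 / 11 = -2175071022.73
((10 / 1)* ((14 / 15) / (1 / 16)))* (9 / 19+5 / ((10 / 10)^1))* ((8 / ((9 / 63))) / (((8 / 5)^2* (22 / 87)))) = 14778400 / 209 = 70710.05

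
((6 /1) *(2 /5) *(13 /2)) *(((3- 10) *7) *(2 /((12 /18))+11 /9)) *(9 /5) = -145236 /25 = -5809.44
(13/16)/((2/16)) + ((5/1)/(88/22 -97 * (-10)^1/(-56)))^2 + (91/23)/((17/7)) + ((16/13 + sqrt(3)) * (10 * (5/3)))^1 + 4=50 * sqrt(3)/3 + 139102767235/4243156242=61.65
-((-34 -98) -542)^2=-454276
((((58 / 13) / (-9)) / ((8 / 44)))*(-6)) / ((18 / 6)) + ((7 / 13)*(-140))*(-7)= 62378 / 117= 533.15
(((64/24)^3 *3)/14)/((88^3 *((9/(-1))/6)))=-1/251559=-0.00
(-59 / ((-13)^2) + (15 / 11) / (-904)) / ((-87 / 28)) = 4124617 / 36551658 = 0.11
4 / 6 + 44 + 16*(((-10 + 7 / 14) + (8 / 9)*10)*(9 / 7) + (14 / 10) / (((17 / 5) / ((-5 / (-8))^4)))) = 3025123 / 91392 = 33.10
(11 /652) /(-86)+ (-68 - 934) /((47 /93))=-5225125909 /2635384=-1982.68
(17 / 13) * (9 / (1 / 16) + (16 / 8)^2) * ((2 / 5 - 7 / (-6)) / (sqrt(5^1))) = 59126 * sqrt(5) / 975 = 135.60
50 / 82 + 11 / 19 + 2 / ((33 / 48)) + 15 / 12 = 183301 / 34276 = 5.35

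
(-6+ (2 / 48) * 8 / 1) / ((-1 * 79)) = 17 / 237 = 0.07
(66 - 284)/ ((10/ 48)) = -5232/ 5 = -1046.40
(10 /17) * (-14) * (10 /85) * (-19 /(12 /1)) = 1.53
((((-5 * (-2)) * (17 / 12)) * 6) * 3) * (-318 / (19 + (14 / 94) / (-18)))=-68602140 / 16067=-4269.75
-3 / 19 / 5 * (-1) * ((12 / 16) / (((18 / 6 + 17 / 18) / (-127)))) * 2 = -10287 / 6745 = -1.53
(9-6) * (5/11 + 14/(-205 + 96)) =1173/1199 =0.98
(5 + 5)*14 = 140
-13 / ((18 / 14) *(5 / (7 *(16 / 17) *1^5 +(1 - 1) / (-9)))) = -10192 / 765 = -13.32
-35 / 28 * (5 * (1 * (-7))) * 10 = 875 / 2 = 437.50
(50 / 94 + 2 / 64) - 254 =-381169 / 1504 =-253.44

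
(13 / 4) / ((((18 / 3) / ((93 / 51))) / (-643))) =-259129 / 408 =-635.12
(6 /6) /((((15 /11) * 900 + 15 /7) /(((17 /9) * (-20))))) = -0.03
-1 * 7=-7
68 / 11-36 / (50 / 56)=-9388 / 275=-34.14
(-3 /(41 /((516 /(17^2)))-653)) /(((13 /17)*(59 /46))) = 1210536 /249350933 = 0.00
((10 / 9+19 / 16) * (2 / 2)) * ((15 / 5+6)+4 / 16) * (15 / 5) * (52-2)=306175 / 96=3189.32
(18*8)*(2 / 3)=96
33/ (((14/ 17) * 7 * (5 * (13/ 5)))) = 561/ 1274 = 0.44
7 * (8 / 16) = 7 / 2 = 3.50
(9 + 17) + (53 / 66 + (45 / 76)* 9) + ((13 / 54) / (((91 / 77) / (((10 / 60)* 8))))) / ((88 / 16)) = 2179193 / 67716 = 32.18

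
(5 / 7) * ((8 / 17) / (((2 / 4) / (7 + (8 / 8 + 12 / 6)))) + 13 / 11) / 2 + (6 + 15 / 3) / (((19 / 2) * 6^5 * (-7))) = 365849023 / 96698448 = 3.78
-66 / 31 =-2.13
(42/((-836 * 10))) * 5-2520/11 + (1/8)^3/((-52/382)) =-637488367/2782208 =-229.13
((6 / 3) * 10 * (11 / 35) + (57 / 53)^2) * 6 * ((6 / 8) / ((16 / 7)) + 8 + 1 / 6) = 379.33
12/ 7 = 1.71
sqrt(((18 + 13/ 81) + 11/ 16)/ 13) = sqrt(1879)/ 36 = 1.20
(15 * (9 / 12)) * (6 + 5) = 495 / 4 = 123.75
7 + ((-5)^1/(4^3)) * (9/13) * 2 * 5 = 2687/416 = 6.46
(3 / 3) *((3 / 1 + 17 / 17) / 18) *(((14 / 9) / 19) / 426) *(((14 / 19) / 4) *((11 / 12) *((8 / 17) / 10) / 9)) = 539 / 14294024235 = 0.00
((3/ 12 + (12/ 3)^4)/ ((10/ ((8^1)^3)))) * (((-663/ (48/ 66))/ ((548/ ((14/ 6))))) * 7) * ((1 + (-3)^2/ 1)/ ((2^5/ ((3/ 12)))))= -122096975/ 4384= -27850.59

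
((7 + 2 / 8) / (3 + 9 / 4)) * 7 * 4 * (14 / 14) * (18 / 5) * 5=696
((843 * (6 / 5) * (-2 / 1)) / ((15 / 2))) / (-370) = 3372 / 4625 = 0.73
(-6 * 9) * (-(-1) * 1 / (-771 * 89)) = 18 / 22873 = 0.00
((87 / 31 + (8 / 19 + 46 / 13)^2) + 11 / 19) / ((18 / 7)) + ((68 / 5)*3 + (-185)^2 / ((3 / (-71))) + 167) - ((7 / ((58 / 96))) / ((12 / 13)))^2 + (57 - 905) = -810782.00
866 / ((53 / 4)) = 3464 / 53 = 65.36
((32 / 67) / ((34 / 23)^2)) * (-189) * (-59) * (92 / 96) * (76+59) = 6105339765 / 19363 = 315309.60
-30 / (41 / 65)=-1950 / 41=-47.56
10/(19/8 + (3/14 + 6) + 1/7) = 1.15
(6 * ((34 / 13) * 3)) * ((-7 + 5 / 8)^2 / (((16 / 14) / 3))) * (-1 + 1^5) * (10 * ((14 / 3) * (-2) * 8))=0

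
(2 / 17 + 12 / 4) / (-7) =-53 / 119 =-0.45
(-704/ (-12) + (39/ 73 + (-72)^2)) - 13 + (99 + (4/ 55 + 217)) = 66804866/ 12045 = 5546.27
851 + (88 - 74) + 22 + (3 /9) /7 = 18628 /21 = 887.05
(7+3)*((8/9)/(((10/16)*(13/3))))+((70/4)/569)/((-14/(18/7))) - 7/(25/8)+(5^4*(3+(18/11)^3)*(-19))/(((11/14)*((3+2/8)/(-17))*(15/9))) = 39815963267665421/113714450850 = 350139.87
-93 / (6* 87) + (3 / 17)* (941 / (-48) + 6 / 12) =-83995 / 23664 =-3.55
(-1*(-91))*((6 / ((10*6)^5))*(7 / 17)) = 637 / 2203200000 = 0.00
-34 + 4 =-30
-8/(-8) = 1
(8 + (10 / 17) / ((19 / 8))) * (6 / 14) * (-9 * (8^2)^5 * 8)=-617856815333376 / 2261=-273267056759.56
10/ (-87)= -10/ 87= -0.11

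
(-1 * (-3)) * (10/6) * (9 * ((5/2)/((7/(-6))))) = -675/7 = -96.43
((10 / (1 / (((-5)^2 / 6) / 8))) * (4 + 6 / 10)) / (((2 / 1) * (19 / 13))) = 7475 / 912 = 8.20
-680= -680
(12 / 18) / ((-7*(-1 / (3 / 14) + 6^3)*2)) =-1 / 4438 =-0.00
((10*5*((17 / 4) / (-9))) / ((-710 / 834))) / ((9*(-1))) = -11815 / 3834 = -3.08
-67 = -67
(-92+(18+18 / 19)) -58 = -2490 / 19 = -131.05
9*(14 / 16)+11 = 151 / 8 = 18.88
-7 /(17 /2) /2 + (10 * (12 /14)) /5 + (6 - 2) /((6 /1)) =703 /357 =1.97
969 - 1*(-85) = 1054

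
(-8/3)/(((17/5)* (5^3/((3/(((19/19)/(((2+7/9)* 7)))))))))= -56/153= -0.37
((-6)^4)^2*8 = 13436928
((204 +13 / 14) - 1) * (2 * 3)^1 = 8565 / 7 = 1223.57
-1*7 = -7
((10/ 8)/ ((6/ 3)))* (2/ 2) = 5/ 8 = 0.62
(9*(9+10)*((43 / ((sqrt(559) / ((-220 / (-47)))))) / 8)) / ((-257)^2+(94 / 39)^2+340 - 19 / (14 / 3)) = 7702695*sqrt(559) / 66445045531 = 0.00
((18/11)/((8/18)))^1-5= -29/22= -1.32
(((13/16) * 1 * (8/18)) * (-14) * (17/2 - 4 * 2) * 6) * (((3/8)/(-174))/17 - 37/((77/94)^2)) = 33524992085/40086816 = 836.31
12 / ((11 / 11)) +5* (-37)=-173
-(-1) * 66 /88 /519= 1 /692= 0.00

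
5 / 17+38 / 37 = 831 / 629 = 1.32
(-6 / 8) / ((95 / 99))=-297 / 380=-0.78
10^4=10000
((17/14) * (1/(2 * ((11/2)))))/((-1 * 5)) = -17/770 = -0.02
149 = 149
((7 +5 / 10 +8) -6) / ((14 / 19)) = 361 / 28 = 12.89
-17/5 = -3.40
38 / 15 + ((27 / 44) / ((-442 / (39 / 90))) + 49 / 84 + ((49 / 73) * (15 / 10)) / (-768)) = 326549819 / 104839680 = 3.11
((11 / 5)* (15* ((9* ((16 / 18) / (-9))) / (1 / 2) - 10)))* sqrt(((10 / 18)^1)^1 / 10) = -583* sqrt(2) / 9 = -91.61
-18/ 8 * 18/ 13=-81/ 26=-3.12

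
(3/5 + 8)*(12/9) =172/15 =11.47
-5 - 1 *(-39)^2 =-1526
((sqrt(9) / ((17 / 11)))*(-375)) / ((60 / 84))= -17325 / 17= -1019.12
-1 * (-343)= 343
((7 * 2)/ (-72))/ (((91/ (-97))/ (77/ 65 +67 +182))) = 51.85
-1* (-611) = 611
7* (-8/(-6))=28/3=9.33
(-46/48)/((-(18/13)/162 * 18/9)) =897/16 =56.06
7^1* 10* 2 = 140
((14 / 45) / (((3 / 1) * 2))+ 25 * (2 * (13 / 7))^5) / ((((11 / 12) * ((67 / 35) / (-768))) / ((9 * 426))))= -52477435276720128 / 1769537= -29656025998.17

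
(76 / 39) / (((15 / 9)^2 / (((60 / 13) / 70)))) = 1368 / 29575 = 0.05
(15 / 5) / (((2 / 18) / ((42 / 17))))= 1134 / 17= 66.71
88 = 88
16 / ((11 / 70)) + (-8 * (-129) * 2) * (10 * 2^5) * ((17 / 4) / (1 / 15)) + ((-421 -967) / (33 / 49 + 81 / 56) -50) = 384881778214 / 9141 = 42104997.07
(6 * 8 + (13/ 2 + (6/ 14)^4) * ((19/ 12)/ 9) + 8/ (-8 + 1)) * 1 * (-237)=-1966862131/ 172872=-11377.56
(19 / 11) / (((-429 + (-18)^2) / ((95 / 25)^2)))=-6859 / 28875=-0.24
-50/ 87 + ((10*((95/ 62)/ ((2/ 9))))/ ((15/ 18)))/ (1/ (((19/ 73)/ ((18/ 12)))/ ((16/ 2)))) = 960715/ 787524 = 1.22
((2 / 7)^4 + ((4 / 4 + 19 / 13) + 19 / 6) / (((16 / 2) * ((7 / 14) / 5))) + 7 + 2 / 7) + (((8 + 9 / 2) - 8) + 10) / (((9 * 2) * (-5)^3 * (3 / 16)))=12045662711 / 842751000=14.29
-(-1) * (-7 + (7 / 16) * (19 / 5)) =-427 / 80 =-5.34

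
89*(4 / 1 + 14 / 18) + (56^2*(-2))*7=-391309 / 9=-43478.78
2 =2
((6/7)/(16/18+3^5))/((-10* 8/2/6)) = -81/153650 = -0.00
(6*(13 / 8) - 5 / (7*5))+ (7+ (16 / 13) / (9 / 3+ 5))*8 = 24329 / 364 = 66.84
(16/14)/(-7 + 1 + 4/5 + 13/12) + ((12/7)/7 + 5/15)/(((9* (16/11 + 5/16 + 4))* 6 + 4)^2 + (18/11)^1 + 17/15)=-38831000949280/139875429564689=-0.28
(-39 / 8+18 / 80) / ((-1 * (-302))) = -93 / 6040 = -0.02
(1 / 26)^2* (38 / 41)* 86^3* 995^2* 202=1208416064146600 / 6929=174399778344.15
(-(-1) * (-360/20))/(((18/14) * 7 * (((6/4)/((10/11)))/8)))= -320/33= -9.70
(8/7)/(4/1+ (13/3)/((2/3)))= 16/147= 0.11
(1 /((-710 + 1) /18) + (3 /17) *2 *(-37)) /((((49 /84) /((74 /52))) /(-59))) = 2065606992 /1096823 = 1883.26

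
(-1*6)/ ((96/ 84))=-21/ 4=-5.25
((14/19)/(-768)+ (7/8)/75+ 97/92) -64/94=25251731/65724800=0.38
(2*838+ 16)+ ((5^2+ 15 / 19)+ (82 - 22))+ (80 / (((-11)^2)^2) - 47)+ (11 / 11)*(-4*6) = 474794509 / 278179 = 1706.79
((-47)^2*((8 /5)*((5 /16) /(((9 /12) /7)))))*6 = 61852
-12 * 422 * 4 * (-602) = 12194112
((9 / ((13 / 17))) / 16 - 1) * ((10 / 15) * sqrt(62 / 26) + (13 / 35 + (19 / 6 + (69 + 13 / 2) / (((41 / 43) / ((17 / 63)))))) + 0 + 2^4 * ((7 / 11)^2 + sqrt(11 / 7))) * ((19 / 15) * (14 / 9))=-931848293 / 56988360 - 418 * sqrt(77) / 351 - 1463 * sqrt(403) / 54756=-27.34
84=84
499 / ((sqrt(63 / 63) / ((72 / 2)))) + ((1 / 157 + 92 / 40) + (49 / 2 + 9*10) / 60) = 67704233 / 3768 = 17968.21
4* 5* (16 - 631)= -12300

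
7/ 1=7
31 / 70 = 0.44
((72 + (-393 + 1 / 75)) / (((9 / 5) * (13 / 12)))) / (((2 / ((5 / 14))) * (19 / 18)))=-48148 / 1729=-27.85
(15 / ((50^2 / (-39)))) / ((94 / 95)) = -2223 / 9400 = -0.24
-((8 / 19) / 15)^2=-64 / 81225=-0.00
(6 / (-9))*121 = -242 / 3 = -80.67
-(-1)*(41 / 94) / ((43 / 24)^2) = 11808 / 86903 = 0.14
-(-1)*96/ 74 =48/ 37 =1.30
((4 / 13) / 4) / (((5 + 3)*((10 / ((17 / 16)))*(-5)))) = -0.00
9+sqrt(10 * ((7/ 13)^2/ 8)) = 7 * sqrt(5)/ 26+9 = 9.60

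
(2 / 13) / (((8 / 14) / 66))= 231 / 13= 17.77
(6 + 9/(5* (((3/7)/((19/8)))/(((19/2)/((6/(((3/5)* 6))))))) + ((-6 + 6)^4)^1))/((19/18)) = 59.55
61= 61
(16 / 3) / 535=16 / 1605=0.01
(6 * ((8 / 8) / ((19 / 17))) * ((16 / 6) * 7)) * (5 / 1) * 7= 3507.37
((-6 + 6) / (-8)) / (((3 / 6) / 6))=0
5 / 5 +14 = 15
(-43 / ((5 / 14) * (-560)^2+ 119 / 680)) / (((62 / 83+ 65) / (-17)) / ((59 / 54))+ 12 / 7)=4211420 / 20023711287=0.00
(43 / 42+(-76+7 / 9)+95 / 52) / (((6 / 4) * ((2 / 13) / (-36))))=237089 / 21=11289.95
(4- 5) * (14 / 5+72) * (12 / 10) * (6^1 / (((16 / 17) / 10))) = -5722.20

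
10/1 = 10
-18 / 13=-1.38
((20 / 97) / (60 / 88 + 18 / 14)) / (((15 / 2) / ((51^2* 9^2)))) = 28839888 / 9797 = 2943.75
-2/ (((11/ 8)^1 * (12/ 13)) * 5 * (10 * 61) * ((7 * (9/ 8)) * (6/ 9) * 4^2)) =-13/ 2113650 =-0.00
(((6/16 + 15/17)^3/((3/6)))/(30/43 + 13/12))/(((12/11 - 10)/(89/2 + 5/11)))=-637931919591/56636749568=-11.26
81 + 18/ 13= 1071/ 13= 82.38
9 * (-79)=-711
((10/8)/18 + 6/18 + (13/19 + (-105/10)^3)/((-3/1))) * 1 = 132029/342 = 386.05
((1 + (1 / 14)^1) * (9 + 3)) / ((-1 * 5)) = -18 / 7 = -2.57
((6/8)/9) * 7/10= 7/120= 0.06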